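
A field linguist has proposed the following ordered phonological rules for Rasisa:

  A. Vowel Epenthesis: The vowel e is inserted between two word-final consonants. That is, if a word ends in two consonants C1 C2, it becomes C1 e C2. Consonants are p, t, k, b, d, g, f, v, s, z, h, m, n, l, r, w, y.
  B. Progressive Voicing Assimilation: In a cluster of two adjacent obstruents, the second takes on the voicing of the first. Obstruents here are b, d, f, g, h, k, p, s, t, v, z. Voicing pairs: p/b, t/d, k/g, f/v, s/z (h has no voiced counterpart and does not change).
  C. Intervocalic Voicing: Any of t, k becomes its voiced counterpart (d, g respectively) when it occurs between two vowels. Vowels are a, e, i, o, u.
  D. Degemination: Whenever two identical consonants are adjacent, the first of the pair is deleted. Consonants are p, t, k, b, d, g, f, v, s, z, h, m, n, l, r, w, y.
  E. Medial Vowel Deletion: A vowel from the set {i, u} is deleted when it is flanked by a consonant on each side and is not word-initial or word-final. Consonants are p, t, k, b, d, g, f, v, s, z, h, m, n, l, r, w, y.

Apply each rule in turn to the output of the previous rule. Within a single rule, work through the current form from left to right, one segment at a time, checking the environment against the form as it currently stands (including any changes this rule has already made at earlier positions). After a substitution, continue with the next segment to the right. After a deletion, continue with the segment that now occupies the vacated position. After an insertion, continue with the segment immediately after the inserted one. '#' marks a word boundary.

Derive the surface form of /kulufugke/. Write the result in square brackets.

A Vowel Epenthesis: no change — [kulufugke]
B Progressive Voicing Assimilation: [kulufugke] → [kulufugge]
C Intervocalic Voicing: no change — [kulufugge]
D Degemination: [kulufugge] → [kulufuge]
E Medial Vowel Deletion: [kulufuge] → [klfge]

[klfge]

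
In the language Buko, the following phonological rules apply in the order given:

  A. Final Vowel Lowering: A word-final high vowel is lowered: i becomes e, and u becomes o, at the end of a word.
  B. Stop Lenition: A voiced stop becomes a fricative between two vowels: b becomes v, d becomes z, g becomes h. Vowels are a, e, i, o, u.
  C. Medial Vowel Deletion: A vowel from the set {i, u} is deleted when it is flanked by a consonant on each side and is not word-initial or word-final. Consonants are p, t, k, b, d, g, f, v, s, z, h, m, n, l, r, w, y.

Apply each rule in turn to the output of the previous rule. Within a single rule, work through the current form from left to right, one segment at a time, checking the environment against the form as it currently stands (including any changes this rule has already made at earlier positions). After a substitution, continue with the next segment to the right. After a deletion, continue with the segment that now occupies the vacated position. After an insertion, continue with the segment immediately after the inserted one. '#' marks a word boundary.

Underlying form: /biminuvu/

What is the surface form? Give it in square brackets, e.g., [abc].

[bmnvo]

A Final Vowel Lowering: [biminuvu] → [biminuvo]
B Stop Lenition: no change — [biminuvo]
C Medial Vowel Deletion: [biminuvo] → [bmnvo]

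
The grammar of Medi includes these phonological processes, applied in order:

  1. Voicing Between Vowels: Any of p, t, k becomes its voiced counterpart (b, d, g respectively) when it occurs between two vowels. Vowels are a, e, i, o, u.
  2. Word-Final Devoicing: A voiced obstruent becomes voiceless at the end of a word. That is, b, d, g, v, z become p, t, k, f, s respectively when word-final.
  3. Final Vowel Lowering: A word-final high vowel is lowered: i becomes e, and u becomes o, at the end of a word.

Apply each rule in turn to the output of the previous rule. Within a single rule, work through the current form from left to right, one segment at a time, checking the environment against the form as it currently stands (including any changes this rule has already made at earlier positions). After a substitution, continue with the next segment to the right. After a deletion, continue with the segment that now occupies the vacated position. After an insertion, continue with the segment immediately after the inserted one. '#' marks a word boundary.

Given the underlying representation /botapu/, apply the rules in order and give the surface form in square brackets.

[bodabo]

1 Voicing Between Vowels: [botapu] → [bodabu]
2 Word-Final Devoicing: no change — [bodabu]
3 Final Vowel Lowering: [bodabu] → [bodabo]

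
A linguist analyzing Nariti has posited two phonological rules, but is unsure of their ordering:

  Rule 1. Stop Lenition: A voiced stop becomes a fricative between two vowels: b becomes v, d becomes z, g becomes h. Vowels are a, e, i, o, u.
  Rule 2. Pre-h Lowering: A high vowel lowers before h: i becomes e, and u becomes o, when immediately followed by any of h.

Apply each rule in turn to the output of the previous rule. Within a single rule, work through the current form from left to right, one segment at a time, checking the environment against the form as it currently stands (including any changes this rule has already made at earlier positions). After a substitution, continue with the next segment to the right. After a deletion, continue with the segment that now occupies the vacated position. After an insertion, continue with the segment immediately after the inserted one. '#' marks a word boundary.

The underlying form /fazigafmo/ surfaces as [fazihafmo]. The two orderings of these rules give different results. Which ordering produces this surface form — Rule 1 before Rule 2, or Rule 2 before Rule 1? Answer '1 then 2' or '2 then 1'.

2 then 1

Order 1 then 2:
  1 Stop Lenition: [fazigafmo] → [fazihafmo]
  2 Pre-h Lowering: [fazihafmo] → [fazehafmo]
  result: [fazehafmo]
Order 2 then 1:
  2 Pre-h Lowering: no change — [fazigafmo]
  1 Stop Lenition: [fazigafmo] → [fazihafmo]
  result: [fazihafmo]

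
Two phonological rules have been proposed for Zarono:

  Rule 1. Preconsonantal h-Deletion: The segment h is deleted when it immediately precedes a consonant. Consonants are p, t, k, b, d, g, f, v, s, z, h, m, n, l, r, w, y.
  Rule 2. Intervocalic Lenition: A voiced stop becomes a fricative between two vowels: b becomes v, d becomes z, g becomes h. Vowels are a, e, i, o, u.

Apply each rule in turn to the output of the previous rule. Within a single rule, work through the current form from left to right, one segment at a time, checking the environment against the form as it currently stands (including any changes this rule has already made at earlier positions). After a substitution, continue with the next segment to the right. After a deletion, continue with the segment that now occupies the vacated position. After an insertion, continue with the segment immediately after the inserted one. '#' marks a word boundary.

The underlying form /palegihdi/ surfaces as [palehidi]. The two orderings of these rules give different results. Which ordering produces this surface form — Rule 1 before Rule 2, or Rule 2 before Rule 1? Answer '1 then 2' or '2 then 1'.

Order 1 then 2:
  1 Preconsonantal h-Deletion: [palegihdi] → [palegidi]
  2 Intervocalic Lenition: [palegidi] → [palehizi]
  result: [palehizi]
Order 2 then 1:
  2 Intervocalic Lenition: [palegihdi] → [palehihdi]
  1 Preconsonantal h-Deletion: [palehihdi] → [palehidi]
  result: [palehidi]

2 then 1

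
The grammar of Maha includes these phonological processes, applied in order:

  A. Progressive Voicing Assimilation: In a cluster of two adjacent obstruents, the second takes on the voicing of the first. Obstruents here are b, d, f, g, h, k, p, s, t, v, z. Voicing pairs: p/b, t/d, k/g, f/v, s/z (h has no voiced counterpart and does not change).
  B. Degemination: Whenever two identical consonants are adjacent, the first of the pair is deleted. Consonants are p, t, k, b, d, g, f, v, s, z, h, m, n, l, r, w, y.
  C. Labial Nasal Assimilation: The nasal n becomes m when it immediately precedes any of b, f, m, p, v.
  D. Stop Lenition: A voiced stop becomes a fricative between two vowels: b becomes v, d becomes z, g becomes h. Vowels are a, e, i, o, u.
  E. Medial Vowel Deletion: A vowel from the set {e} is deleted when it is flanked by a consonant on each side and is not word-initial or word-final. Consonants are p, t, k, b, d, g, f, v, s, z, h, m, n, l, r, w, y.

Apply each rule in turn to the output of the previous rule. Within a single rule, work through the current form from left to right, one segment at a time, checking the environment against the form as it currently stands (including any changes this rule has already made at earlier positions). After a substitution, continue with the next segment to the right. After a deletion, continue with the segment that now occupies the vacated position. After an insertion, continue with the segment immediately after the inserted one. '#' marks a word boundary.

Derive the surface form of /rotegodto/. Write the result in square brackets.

A Progressive Voicing Assimilation: [rotegodto] → [rotegoddo]
B Degemination: [rotegoddo] → [rotegodo]
C Labial Nasal Assimilation: no change — [rotegodo]
D Stop Lenition: [rotegodo] → [rotehozo]
E Medial Vowel Deletion: [rotehozo] → [rothozo]

[rothozo]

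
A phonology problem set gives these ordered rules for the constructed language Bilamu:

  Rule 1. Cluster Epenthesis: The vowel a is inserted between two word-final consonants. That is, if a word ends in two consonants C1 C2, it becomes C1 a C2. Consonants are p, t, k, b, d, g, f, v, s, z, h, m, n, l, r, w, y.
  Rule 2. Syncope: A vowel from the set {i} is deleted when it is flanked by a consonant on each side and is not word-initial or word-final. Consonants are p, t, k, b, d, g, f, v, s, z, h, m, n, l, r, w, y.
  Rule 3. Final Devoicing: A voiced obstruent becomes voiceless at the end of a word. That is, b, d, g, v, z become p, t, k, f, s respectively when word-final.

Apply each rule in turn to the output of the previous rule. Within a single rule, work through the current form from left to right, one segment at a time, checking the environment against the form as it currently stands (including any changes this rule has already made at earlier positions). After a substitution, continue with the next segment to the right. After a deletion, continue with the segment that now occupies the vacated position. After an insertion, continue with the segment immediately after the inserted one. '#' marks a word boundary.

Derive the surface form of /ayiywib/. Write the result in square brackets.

Rule 1 Cluster Epenthesis: no change — [ayiywib]
Rule 2 Syncope: [ayiywib] → [ayywb]
Rule 3 Final Devoicing: [ayywb] → [ayywp]

[ayywp]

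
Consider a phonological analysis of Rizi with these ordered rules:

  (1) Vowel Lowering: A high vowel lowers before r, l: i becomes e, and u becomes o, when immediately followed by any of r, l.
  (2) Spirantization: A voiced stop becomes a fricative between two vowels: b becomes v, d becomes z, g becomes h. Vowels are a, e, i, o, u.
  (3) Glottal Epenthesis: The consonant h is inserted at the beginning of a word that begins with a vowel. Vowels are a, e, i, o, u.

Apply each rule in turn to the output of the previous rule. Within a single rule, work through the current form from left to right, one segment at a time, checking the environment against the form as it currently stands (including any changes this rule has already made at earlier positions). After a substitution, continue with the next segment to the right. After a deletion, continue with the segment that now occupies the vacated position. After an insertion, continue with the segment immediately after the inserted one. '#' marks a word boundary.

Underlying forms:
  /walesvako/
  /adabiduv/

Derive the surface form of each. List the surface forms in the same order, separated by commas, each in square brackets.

/walesvako/:
  (1) Vowel Lowering: no change — [walesvako]
  (2) Spirantization: no change — [walesvako]
  (3) Glottal Epenthesis: no change — [walesvako]
/adabiduv/:
  (1) Vowel Lowering: no change — [adabiduv]
  (2) Spirantization: [adabiduv] → [azavizuv]
  (3) Glottal Epenthesis: [azavizuv] → [hazavizuv]

[walesvako], [hazavizuv]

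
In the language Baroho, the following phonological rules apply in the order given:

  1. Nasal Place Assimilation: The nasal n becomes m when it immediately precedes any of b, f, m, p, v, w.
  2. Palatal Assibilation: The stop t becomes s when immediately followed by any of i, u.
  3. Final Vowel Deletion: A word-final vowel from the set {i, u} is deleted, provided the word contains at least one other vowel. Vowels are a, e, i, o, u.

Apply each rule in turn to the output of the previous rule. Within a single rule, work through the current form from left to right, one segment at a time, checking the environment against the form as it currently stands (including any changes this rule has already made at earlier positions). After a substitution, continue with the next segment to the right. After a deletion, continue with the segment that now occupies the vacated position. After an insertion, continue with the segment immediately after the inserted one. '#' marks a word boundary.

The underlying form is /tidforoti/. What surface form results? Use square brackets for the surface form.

[sidforos]

1 Nasal Place Assimilation: no change — [tidforoti]
2 Palatal Assibilation: [tidforoti] → [sidforosi]
3 Final Vowel Deletion: [sidforosi] → [sidforos]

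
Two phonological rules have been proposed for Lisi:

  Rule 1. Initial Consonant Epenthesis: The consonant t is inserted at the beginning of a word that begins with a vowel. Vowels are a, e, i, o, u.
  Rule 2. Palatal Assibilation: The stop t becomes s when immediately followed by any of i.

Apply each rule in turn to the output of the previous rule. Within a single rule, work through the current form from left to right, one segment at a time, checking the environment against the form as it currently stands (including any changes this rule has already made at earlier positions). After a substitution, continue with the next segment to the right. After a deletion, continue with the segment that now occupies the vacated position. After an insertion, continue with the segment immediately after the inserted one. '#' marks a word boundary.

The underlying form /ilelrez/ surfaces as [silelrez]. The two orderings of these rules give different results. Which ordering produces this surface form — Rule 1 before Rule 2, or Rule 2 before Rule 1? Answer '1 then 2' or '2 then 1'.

Order 1 then 2:
  1 Initial Consonant Epenthesis: [ilelrez] → [tilelrez]
  2 Palatal Assibilation: [tilelrez] → [silelrez]
  result: [silelrez]
Order 2 then 1:
  2 Palatal Assibilation: no change — [ilelrez]
  1 Initial Consonant Epenthesis: [ilelrez] → [tilelrez]
  result: [tilelrez]

1 then 2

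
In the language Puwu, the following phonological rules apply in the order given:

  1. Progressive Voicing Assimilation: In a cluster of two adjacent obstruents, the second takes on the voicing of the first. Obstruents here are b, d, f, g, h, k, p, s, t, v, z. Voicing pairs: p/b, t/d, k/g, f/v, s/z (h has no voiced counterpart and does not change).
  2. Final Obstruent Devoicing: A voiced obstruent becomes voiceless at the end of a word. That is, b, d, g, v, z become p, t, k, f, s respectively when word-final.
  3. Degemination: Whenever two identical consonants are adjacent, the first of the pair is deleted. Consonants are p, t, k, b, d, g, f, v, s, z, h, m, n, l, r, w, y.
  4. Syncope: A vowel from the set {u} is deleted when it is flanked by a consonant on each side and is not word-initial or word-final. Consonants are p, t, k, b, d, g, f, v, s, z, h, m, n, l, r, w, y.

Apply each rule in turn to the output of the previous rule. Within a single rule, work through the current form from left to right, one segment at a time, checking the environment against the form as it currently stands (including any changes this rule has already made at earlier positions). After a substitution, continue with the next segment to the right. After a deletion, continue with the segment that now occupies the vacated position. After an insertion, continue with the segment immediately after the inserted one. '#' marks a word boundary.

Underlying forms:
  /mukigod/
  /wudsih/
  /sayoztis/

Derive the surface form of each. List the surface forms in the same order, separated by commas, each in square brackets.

[mkigot], [wdzih], [sayozdis]

/mukigod/:
  1 Progressive Voicing Assimilation: no change — [mukigod]
  2 Final Obstruent Devoicing: [mukigod] → [mukigot]
  3 Degemination: no change — [mukigot]
  4 Syncope: [mukigot] → [mkigot]
/wudsih/:
  1 Progressive Voicing Assimilation: [wudsih] → [wudzih]
  2 Final Obstruent Devoicing: no change — [wudzih]
  3 Degemination: no change — [wudzih]
  4 Syncope: [wudzih] → [wdzih]
/sayoztis/:
  1 Progressive Voicing Assimilation: [sayoztis] → [sayozdis]
  2 Final Obstruent Devoicing: no change — [sayozdis]
  3 Degemination: no change — [sayozdis]
  4 Syncope: no change — [sayozdis]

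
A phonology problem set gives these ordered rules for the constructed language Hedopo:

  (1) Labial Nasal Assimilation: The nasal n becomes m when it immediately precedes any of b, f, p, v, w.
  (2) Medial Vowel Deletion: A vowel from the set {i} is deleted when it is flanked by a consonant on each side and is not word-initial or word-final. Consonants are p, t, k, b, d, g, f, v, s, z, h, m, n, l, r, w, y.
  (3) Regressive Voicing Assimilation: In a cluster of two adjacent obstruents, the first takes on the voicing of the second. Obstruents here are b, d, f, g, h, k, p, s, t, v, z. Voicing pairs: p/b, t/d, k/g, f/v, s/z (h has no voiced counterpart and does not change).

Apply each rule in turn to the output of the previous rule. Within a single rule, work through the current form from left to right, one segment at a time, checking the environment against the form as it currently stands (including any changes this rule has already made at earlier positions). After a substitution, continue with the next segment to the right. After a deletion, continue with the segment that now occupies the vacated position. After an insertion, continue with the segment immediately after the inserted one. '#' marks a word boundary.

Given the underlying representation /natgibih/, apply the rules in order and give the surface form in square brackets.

[nadgph]

(1) Labial Nasal Assimilation: no change — [natgibih]
(2) Medial Vowel Deletion: [natgibih] → [natgbh]
(3) Regressive Voicing Assimilation: [natgbh] → [nadgph]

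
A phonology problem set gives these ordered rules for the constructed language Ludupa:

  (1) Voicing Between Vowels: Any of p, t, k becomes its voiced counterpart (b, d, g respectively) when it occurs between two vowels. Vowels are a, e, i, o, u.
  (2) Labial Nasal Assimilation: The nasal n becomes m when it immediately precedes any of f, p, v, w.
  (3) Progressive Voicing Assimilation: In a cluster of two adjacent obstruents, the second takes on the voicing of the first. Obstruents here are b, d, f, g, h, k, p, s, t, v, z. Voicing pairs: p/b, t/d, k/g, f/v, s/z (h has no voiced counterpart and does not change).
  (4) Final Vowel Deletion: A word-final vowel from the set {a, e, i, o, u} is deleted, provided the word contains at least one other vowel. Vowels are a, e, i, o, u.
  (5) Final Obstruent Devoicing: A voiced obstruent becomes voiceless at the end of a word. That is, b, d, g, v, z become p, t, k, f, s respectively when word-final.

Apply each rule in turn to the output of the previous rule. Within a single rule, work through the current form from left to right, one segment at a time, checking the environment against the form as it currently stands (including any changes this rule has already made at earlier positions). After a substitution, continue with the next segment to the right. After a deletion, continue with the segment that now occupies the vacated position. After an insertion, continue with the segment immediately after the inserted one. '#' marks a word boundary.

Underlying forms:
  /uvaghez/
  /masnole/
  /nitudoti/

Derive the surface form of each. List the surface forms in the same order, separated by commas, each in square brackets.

/uvaghez/:
  (1) Voicing Between Vowels: no change — [uvaghez]
  (2) Labial Nasal Assimilation: no change — [uvaghez]
  (3) Progressive Voicing Assimilation: no change — [uvaghez]
  (4) Final Vowel Deletion: no change — [uvaghez]
  (5) Final Obstruent Devoicing: [uvaghez] → [uvaghes]
/masnole/:
  (1) Voicing Between Vowels: no change — [masnole]
  (2) Labial Nasal Assimilation: no change — [masnole]
  (3) Progressive Voicing Assimilation: no change — [masnole]
  (4) Final Vowel Deletion: [masnole] → [masnol]
  (5) Final Obstruent Devoicing: no change — [masnol]
/nitudoti/:
  (1) Voicing Between Vowels: [nitudoti] → [nidudodi]
  (2) Labial Nasal Assimilation: no change — [nidudodi]
  (3) Progressive Voicing Assimilation: no change — [nidudodi]
  (4) Final Vowel Deletion: [nidudodi] → [nidudod]
  (5) Final Obstruent Devoicing: [nidudod] → [nidudot]

[uvaghes], [masnol], [nidudot]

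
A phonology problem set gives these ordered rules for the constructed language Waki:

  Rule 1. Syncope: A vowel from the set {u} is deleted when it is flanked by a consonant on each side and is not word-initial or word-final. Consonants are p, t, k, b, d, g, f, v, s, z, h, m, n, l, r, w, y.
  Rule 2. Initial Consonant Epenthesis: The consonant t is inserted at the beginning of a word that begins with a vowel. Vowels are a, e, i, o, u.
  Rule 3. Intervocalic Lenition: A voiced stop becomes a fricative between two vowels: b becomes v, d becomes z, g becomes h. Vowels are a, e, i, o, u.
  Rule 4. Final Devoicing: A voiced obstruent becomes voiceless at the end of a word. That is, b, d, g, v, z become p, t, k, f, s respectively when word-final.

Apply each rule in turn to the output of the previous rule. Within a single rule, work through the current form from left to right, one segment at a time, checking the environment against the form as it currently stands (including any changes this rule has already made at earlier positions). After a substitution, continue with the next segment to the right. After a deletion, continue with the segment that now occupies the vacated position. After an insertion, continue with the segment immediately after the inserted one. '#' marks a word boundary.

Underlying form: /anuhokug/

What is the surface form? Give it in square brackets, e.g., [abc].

Rule 1 Syncope: [anuhokug] → [anhokg]
Rule 2 Initial Consonant Epenthesis: [anhokg] → [tanhokg]
Rule 3 Intervocalic Lenition: no change — [tanhokg]
Rule 4 Final Devoicing: [tanhokg] → [tanhokk]

[tanhokk]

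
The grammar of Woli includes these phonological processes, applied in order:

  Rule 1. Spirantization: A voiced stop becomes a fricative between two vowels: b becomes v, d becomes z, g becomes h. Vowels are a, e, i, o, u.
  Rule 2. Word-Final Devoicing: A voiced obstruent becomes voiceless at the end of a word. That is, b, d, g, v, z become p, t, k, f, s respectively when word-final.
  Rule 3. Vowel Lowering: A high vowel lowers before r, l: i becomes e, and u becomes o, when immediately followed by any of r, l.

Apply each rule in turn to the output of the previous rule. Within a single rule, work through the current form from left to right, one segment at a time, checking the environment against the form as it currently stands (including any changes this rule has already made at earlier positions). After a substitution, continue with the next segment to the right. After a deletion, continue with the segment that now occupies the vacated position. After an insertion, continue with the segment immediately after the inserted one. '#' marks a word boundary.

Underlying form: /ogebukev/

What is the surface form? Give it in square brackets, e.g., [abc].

[ohevukef]

Rule 1 Spirantization: [ogebukev] → [ohevukev]
Rule 2 Word-Final Devoicing: [ohevukev] → [ohevukef]
Rule 3 Vowel Lowering: no change — [ohevukef]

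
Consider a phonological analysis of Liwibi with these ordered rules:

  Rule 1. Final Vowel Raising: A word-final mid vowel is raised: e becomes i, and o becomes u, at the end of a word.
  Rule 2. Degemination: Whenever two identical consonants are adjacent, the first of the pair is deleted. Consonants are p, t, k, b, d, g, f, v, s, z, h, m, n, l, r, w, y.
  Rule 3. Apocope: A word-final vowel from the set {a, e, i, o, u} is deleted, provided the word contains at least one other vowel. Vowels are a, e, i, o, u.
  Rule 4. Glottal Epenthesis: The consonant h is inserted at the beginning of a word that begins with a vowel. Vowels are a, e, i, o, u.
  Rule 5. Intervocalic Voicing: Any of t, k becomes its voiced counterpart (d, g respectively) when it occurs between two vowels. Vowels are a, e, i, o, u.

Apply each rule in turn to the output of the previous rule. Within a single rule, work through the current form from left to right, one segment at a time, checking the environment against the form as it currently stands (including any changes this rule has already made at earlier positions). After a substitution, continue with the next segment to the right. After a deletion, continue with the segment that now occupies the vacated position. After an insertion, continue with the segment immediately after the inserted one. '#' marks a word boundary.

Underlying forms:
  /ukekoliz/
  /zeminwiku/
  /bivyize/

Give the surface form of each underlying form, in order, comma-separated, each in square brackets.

[hugegoliz], [zeminwik], [bivyiz]

/ukekoliz/:
  Rule 1 Final Vowel Raising: no change — [ukekoliz]
  Rule 2 Degemination: no change — [ukekoliz]
  Rule 3 Apocope: no change — [ukekoliz]
  Rule 4 Glottal Epenthesis: [ukekoliz] → [hukekoliz]
  Rule 5 Intervocalic Voicing: [hukekoliz] → [hugegoliz]
/zeminwiku/:
  Rule 1 Final Vowel Raising: no change — [zeminwiku]
  Rule 2 Degemination: no change — [zeminwiku]
  Rule 3 Apocope: [zeminwiku] → [zeminwik]
  Rule 4 Glottal Epenthesis: no change — [zeminwik]
  Rule 5 Intervocalic Voicing: no change — [zeminwik]
/bivyize/:
  Rule 1 Final Vowel Raising: [bivyize] → [bivyizi]
  Rule 2 Degemination: no change — [bivyizi]
  Rule 3 Apocope: [bivyizi] → [bivyiz]
  Rule 4 Glottal Epenthesis: no change — [bivyiz]
  Rule 5 Intervocalic Voicing: no change — [bivyiz]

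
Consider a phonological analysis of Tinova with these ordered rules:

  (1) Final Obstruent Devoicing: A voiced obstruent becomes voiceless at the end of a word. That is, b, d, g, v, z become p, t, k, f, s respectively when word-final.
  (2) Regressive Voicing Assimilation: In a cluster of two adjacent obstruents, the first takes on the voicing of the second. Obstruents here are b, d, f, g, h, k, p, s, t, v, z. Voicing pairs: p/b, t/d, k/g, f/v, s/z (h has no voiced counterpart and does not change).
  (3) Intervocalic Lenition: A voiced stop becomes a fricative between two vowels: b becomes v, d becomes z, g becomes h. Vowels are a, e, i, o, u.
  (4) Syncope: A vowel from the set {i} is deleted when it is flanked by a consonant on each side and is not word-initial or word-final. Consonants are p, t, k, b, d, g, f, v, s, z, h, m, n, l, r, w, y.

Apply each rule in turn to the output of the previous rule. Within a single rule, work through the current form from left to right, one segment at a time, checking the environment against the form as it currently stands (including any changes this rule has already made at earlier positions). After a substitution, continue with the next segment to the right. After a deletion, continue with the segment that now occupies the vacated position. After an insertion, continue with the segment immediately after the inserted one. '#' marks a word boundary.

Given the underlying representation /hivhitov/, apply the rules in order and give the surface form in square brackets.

(1) Final Obstruent Devoicing: [hivhitov] → [hivhitof]
(2) Regressive Voicing Assimilation: [hivhitof] → [hifhitof]
(3) Intervocalic Lenition: no change — [hifhitof]
(4) Syncope: [hifhitof] → [hfhtof]

[hfhtof]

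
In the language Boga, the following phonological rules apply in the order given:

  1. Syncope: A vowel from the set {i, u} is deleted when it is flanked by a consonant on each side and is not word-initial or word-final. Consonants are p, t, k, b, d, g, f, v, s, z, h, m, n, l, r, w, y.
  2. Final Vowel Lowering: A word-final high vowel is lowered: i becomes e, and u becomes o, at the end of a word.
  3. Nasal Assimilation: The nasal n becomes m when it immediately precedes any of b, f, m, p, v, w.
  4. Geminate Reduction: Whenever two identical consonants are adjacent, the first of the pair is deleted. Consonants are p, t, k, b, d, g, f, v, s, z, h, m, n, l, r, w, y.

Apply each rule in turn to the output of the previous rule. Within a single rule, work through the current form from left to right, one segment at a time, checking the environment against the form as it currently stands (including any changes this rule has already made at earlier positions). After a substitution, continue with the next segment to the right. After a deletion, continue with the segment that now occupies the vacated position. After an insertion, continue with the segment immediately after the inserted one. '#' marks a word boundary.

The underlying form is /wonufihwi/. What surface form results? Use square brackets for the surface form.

1 Syncope: [wonufihwi] → [wonfhwi]
2 Final Vowel Lowering: [wonfhwi] → [wonfhwe]
3 Nasal Assimilation: [wonfhwe] → [womfhwe]
4 Geminate Reduction: no change — [womfhwe]

[womfhwe]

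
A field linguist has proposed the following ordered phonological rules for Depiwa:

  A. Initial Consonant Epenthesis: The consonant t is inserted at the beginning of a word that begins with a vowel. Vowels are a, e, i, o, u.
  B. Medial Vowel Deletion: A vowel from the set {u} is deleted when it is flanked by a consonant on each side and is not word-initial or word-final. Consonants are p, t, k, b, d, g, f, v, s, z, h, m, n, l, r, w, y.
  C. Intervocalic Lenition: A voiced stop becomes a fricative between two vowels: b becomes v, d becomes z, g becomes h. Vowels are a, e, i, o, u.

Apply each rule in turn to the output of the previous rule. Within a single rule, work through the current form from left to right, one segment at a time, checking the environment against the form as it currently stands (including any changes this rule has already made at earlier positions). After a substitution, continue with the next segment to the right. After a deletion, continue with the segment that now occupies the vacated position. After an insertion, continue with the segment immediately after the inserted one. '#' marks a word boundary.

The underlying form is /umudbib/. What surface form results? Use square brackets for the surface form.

A Initial Consonant Epenthesis: [umudbib] → [tumudbib]
B Medial Vowel Deletion: [tumudbib] → [tmdbib]
C Intervocalic Lenition: no change — [tmdbib]

[tmdbib]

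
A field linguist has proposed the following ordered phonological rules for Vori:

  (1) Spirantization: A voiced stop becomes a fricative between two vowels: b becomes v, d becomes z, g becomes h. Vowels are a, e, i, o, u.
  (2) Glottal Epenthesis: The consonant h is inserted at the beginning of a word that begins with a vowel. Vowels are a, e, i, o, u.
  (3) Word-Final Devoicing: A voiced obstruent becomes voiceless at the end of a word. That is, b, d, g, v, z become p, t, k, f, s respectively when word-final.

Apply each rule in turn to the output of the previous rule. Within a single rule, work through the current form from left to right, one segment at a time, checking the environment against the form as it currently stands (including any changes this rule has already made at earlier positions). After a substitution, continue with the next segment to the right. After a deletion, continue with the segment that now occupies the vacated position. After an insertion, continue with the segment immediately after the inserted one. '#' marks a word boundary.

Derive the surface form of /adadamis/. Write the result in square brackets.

[hazazamis]

(1) Spirantization: [adadamis] → [azazamis]
(2) Glottal Epenthesis: [azazamis] → [hazazamis]
(3) Word-Final Devoicing: no change — [hazazamis]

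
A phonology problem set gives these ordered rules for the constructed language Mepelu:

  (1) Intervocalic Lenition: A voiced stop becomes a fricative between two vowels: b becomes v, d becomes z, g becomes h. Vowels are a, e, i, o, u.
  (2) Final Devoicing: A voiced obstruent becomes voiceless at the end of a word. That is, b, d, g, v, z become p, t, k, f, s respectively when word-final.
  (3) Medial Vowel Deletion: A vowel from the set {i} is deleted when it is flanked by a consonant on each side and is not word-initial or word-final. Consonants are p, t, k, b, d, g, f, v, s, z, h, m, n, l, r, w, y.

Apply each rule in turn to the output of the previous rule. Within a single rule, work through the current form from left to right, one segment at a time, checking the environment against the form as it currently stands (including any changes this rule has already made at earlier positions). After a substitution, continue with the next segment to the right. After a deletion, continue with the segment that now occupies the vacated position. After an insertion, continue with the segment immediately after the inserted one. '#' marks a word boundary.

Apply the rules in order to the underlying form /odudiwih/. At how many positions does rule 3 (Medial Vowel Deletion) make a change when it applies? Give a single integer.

(1) Intervocalic Lenition: [odudiwih] → [ozuziwih]
(2) Final Devoicing: no change — [ozuziwih]
(3) Medial Vowel Deletion: [ozuziwih] → [ozuzwh]
Rule 3 changed 2 position(s).

2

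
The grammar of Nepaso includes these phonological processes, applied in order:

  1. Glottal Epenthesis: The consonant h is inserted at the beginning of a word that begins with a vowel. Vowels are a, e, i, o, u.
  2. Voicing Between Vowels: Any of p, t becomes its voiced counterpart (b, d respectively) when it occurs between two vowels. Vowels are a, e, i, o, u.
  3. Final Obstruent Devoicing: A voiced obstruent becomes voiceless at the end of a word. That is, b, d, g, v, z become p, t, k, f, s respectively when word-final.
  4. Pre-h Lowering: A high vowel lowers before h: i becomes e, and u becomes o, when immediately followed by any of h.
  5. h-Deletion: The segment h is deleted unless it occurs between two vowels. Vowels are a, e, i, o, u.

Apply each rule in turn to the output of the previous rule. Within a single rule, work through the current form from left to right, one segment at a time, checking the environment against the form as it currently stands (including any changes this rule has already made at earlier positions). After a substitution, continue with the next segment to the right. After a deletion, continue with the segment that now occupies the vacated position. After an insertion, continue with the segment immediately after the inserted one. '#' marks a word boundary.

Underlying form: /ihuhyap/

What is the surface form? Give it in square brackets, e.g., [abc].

[ehoyap]

1 Glottal Epenthesis: [ihuhyap] → [hihuhyap]
2 Voicing Between Vowels: no change — [hihuhyap]
3 Final Obstruent Devoicing: no change — [hihuhyap]
4 Pre-h Lowering: [hihuhyap] → [hehohyap]
5 h-Deletion: [hehohyap] → [ehoyap]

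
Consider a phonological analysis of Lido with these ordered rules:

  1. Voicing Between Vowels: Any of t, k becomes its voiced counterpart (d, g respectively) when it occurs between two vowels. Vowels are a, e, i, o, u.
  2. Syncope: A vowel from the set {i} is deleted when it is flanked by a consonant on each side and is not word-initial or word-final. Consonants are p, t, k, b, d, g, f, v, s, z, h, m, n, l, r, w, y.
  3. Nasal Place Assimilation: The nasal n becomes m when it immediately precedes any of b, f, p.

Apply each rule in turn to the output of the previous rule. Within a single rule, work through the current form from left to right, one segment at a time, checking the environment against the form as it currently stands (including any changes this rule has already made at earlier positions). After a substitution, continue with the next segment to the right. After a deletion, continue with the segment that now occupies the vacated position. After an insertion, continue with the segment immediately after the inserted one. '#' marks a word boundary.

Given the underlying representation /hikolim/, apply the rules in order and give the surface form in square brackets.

[hgolm]

1 Voicing Between Vowels: [hikolim] → [higolim]
2 Syncope: [higolim] → [hgolm]
3 Nasal Place Assimilation: no change — [hgolm]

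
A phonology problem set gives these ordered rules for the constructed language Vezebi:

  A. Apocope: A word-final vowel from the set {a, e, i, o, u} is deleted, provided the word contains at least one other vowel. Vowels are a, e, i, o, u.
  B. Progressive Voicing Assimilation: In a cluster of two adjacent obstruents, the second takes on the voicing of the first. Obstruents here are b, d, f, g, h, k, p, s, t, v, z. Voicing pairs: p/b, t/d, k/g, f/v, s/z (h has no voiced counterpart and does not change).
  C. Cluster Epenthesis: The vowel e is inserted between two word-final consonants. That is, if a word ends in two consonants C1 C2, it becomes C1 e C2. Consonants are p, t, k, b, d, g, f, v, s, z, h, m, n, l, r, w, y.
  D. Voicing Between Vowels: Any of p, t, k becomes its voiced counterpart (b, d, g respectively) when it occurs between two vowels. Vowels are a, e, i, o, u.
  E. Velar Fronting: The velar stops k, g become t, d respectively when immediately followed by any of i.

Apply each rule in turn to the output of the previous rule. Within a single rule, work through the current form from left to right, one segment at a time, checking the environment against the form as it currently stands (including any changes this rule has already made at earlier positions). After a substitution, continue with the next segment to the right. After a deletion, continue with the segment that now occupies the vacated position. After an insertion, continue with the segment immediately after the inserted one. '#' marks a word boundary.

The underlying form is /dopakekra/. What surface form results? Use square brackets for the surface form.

[dobageger]

A Apocope: [dopakekra] → [dopakekr]
B Progressive Voicing Assimilation: no change — [dopakekr]
C Cluster Epenthesis: [dopakekr] → [dopakeker]
D Voicing Between Vowels: [dopakeker] → [dobageger]
E Velar Fronting: no change — [dobageger]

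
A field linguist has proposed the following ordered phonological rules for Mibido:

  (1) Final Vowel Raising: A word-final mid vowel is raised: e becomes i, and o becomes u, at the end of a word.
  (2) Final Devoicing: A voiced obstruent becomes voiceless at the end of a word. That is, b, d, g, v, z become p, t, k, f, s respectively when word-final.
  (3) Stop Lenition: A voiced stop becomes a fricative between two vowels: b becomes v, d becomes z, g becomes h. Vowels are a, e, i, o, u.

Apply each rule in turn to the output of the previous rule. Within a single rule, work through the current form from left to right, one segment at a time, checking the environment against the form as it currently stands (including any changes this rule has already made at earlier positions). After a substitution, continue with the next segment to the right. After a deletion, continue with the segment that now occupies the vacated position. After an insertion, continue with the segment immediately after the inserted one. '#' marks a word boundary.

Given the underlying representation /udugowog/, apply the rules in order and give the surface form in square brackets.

(1) Final Vowel Raising: no change — [udugowog]
(2) Final Devoicing: [udugowog] → [udugowok]
(3) Stop Lenition: [udugowok] → [uzuhowok]

[uzuhowok]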